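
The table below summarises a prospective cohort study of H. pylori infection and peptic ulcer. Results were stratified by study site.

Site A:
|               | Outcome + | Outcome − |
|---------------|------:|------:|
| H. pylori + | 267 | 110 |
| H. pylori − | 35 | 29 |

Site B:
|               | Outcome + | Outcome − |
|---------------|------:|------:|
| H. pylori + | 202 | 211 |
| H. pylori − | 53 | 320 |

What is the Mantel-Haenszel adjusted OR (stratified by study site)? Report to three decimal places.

OR_MH = Σ(aᵢdᵢ/nᵢ) / Σ(bᵢcᵢ/nᵢ), where nᵢ is the stratum total.
Stratum 1 (Site A): n = 441; a·d/n = 267·29/441 = 17.5578; b·c/n = 110·35/441 = 8.7302
Stratum 2 (Site B): n = 786; a·d/n = 202·320/786 = 82.2392; b·c/n = 211·53/786 = 14.2277
OR_MH = (17.5578 + 82.2392) / (8.7302 + 14.2277) = 99.7970 / 22.9579 = 4.34696

4.347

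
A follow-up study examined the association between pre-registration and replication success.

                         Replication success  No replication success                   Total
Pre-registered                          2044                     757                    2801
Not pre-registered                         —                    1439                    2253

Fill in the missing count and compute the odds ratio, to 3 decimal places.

The missing cell is in the unexposed row: 2253 − 1439 = 814.
So a = 2044, b = 757, c = 814, d = 1439.
OR = (a·d)/(b·c) = (2044 × 1439) / (757 × 814) = 2941316 / 616198 = 4.77333

4.773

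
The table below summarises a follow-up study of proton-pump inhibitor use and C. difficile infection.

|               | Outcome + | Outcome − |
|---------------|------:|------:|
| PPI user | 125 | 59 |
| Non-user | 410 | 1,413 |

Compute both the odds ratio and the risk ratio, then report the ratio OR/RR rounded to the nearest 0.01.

Cells: a = 125, b = 59, c = 410, d = 1413.
OR = (125·1413)/(59·410) = 176625/24190 = 7.30157
Risk in exposed = 125/184 = 0.67935; risk in unexposed = 410/1823 = 0.22490; RR = 3.02061
OR/RR = 7.30157 / 3.02061 = 2.41725
The outcome is not rare, so the OR lies further from 1 than the RR.

2.42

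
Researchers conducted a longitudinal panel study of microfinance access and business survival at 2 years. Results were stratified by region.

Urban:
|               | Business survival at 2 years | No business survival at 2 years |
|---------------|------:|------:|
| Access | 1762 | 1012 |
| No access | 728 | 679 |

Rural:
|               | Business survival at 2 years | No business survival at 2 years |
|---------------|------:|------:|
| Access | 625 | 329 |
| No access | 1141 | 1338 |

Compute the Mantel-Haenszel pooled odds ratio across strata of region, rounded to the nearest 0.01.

OR_MH = Σ(aᵢdᵢ/nᵢ) / Σ(bᵢcᵢ/nᵢ), where nᵢ is the stratum total.
Stratum 1 (Urban): n = 4181; a·d/n = 1762·679/4181 = 286.1512; b·c/n = 1012·728/4181 = 176.2105
Stratum 2 (Rural): n = 3433; a·d/n = 625·1338/3433 = 243.5916; b·c/n = 329·1141/3433 = 109.3472
OR_MH = (286.1512 + 243.5916) / (176.2105 + 109.3472) = 529.7428 / 285.5577 = 1.85512

1.86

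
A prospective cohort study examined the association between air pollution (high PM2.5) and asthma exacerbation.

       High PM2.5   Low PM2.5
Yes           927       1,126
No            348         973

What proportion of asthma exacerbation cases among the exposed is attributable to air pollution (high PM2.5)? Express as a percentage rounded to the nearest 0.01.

26.22

Reading the table with exposure as columns: a = 927 (High PM2.5, case), b = 348 (High PM2.5, non-case), c = 1126 (Low PM2.5, case), d = 973.
Risk in exposed = 927/1275 = 0.72706; risk in unexposed = 1126/2099 = 0.53645.
RR = 0.72706/0.53645 = 1.35533
AR% = (RR − 1)/RR × 100 = (1.35533 − 1)/1.35533 × 100 = 26.2170%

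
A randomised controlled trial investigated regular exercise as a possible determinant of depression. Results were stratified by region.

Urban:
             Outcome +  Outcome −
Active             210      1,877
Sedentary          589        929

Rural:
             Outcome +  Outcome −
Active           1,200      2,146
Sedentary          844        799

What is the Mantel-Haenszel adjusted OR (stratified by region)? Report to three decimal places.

OR_MH = Σ(aᵢdᵢ/nᵢ) / Σ(bᵢcᵢ/nᵢ), where nᵢ is the stratum total.
Stratum 1 (Urban): n = 3605; a·d/n = 210·929/3605 = 54.1165; b·c/n = 1877·589/3605 = 306.6721
Stratum 2 (Rural): n = 4989; a·d/n = 1200·799/4989 = 192.1828; b·c/n = 2146·844/4989 = 363.0435
OR_MH = (54.1165 + 192.1828) / (306.6721 + 363.0435) = 246.2993 / 669.7156 = 0.36777

0.368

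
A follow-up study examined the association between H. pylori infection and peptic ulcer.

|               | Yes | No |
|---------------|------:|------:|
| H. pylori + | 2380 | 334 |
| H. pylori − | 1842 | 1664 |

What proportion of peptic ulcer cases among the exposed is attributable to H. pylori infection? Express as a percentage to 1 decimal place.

40.1

Cells: a = 2380, b = 334, c = 1842, d = 1664.
Risk in exposed = 2380/2714 = 0.87693; risk in unexposed = 1842/3506 = 0.52539.
RR = 0.87693/0.52539 = 1.66913
AR% = (RR − 1)/RR × 100 = (1.66913 − 1)/1.66913 × 100 = 40.0884%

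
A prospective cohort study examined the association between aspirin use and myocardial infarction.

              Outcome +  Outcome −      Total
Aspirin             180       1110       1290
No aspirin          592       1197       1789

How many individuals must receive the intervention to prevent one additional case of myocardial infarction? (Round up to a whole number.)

Risk in treated group = 180/1290 = 0.13953; risk in control = 592/1789 = 0.33091.
Absolute risk reduction = 0.33091 − 0.13953 = 0.19138
NNT = 1 / ARR = 1 / 0.19138 = 5.225 → round up → 6

6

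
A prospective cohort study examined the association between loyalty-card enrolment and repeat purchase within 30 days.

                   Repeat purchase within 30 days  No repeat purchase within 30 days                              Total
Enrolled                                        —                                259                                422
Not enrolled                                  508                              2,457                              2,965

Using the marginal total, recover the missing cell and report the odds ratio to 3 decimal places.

3.044

The missing cell is in the exposed row: 422 − 259 = 163.
So a = 163, b = 259, c = 508, d = 2457.
OR = (a·d)/(b·c) = (163 × 2457) / (259 × 508) = 400491 / 131572 = 3.04389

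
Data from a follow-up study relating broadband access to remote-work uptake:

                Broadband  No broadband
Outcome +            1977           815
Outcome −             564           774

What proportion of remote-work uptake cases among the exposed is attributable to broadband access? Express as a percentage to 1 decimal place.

34.1

Reading the table with exposure as columns: a = 1977 (Broadband, case), b = 564 (Broadband, non-case), c = 815 (No broadband, case), d = 774.
Risk in exposed = 1977/2541 = 0.77804; risk in unexposed = 815/1589 = 0.51290.
RR = 0.77804/0.51290 = 1.51694
AR% = (RR − 1)/RR × 100 = (1.51694 − 1)/1.51694 × 100 = 34.0778%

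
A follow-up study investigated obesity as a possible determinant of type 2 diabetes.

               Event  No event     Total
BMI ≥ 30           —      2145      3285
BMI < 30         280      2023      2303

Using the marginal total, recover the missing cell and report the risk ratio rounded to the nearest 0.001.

The missing cell is in the exposed row: 3285 − 2145 = 1140.
So a = 1140, b = 2145, c = 280, d = 2023.
RR = [a/(a+b)] / [c/(c+d)] = (1140/3285) / (280/2303) = 0.34703/0.12158 = 2.85434

2.854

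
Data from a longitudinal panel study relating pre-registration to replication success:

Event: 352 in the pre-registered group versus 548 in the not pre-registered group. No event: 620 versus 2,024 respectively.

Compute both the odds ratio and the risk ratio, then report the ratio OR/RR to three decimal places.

1.234

From the description: a = 352, b = 620, c = 548, d = 2024.
OR = (352·2024)/(620·548) = 712448/339760 = 2.09692
Risk in exposed = 352/972 = 0.36214; risk in unexposed = 548/2572 = 0.21306; RR = 1.69968
OR/RR = 2.09692 / 1.69968 = 1.23371
The outcome is not rare, so the OR lies further from 1 than the RR.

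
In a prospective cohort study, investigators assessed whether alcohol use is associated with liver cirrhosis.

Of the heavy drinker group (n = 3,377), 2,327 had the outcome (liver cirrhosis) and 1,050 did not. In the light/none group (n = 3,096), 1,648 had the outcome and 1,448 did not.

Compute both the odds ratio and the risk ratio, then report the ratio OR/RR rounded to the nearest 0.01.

From the description: a = 2327, b = 1050, c = 1648, d = 1448.
OR = (2327·1448)/(1050·1648) = 3369496/1730400 = 1.94724
Risk in exposed = 2327/3377 = 0.68907; risk in unexposed = 1648/3096 = 0.53230; RR = 1.29452
OR/RR = 1.94724 / 1.29452 = 1.50421
The outcome is not rare, so the OR lies further from 1 than the RR.

1.50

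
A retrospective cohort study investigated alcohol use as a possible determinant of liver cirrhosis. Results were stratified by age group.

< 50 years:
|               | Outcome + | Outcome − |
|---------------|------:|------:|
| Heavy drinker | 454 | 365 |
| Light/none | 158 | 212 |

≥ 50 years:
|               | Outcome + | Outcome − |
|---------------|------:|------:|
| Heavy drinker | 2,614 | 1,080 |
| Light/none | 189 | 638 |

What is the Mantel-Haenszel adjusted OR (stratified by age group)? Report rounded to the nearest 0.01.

OR_MH = Σ(aᵢdᵢ/nᵢ) / Σ(bᵢcᵢ/nᵢ), where nᵢ is the stratum total.
Stratum 1 (< 50 years): n = 1189; a·d/n = 454·212/1189 = 80.9487; b·c/n = 365·158/1189 = 48.5029
Stratum 2 (≥ 50 years): n = 4521; a·d/n = 2614·638/4521 = 368.8856; b·c/n = 1080·189/4521 = 45.1493
OR_MH = (80.9487 + 368.8856) / (48.5029 + 45.1493) = 449.8343 / 93.6522 = 4.80324

4.80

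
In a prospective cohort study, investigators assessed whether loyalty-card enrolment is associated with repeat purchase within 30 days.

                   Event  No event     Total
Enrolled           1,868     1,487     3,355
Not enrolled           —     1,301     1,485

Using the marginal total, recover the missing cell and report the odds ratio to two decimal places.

8.88

The missing cell is in the unexposed row: 1485 − 1301 = 184.
So a = 1868, b = 1487, c = 184, d = 1301.
OR = (a·d)/(b·c) = (1868 × 1301) / (1487 × 184) = 2430268 / 273608 = 8.88230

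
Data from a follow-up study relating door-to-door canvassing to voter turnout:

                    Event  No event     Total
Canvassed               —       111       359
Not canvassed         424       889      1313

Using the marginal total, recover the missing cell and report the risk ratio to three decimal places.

The missing cell is in the exposed row: 359 − 111 = 248.
So a = 248, b = 111, c = 424, d = 889.
RR = [a/(a+b)] / [c/(c+d)] = (248/359) / (424/1313) = 0.69081/0.32292 = 2.13922

2.139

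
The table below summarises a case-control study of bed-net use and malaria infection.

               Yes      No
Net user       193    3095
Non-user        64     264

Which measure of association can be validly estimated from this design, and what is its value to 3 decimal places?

0.257

Cells: a = 193, b = 3095, c = 64, d = 264.
This is a case-control study: participants were sampled on outcome status, so risks in the source population cannot be estimated directly — relative risk is not valid here. The odds ratio is the appropriate measure.
OR = (a·d)/(b·c) = (193 × 264) / (3095 × 64) = 50952 / 198080 = 0.25723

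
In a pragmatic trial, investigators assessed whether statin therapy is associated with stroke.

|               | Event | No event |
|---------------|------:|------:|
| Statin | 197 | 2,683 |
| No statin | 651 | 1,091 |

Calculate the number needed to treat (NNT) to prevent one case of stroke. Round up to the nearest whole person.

4

Risk in treated group = 197/2880 = 0.06840; risk in control = 651/1742 = 0.37371.
Absolute risk reduction = 0.37371 − 0.06840 = 0.30531
NNT = 1 / ARR = 1 / 0.30531 = 3.275 → round up → 4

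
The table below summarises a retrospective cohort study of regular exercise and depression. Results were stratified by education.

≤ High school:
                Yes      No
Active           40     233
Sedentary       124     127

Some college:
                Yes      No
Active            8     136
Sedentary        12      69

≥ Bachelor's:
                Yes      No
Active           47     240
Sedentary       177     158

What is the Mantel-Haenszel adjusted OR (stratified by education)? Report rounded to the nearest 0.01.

OR_MH = Σ(aᵢdᵢ/nᵢ) / Σ(bᵢcᵢ/nᵢ), where nᵢ is the stratum total.
Stratum 1 (≤ High school): n = 524; a·d/n = 40·127/524 = 9.6947; b·c/n = 233·124/524 = 55.1374
Stratum 2 (Some college): n = 225; a·d/n = 8·69/225 = 2.4533; b·c/n = 136·12/225 = 7.2533
Stratum 3 (≥ Bachelor's): n = 622; a·d/n = 47·158/622 = 11.9389; b·c/n = 240·177/622 = 68.2958
OR_MH = (9.6947 + 2.4533 + 11.9389) / (55.1374 + 7.2533 + 68.2958) = 24.0869 / 130.6866 = 0.18431

0.18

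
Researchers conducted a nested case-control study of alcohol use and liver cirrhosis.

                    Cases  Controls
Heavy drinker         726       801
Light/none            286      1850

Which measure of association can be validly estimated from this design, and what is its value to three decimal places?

Cells: a = 726, b = 801, c = 286, d = 1850.
This is a nested case-control study: participants were sampled on outcome status, so risks in the source population cannot be estimated directly — relative risk is not valid here. The odds ratio is the appropriate measure.
OR = (a·d)/(b·c) = (726 × 1850) / (801 × 286) = 1343100 / 229086 = 5.86286

5.863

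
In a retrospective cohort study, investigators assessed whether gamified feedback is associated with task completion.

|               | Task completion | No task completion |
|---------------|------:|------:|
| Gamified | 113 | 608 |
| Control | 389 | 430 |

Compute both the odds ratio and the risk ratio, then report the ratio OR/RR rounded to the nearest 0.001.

0.623

Cells: a = 113, b = 608, c = 389, d = 430.
OR = (113·430)/(608·389) = 48590/236512 = 0.20544
Risk in exposed = 113/721 = 0.15673; risk in unexposed = 389/819 = 0.47497; RR = 0.32997
OR/RR = 0.20544 / 0.32997 = 0.62261
The outcome is not rare, so the OR lies further from 1 than the RR.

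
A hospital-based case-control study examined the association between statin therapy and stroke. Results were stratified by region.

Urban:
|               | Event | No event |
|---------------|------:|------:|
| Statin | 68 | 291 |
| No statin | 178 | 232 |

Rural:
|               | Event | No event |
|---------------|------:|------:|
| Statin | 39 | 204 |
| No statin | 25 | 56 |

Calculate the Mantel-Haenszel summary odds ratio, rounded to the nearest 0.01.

0.33

OR_MH = Σ(aᵢdᵢ/nᵢ) / Σ(bᵢcᵢ/nᵢ), where nᵢ is the stratum total.
Stratum 1 (Urban): n = 769; a·d/n = 68·232/769 = 20.5150; b·c/n = 291·178/769 = 67.3576
Stratum 2 (Rural): n = 324; a·d/n = 39·56/324 = 6.7407; b·c/n = 204·25/324 = 15.7407
OR_MH = (20.5150 + 6.7407) / (67.3576 + 15.7407) = 27.2557 / 83.0983 = 0.32799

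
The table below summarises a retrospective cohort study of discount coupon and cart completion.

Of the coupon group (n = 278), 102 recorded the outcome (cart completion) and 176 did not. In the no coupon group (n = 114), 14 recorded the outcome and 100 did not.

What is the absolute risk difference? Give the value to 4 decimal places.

From the description: a = 102, b = 176, c = 14, d = 100.
Risk in exposed = 102/278 = 0.366906; risk in unexposed = 14/114 = 0.122807.
Risk difference = 0.366906 − 0.122807 = 0.244099

0.2441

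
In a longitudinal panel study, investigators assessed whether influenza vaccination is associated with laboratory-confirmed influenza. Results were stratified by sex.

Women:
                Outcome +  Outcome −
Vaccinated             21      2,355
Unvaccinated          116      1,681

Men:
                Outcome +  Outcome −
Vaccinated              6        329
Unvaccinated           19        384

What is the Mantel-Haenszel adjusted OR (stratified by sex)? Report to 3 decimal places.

0.157

OR_MH = Σ(aᵢdᵢ/nᵢ) / Σ(bᵢcᵢ/nᵢ), where nᵢ is the stratum total.
Stratum 1 (Women): n = 4173; a·d/n = 21·1681/4173 = 8.4594; b·c/n = 2355·116/4173 = 65.4637
Stratum 2 (Men): n = 738; a·d/n = 6·384/738 = 3.1220; b·c/n = 329·19/738 = 8.4702
OR_MH = (8.4594 + 3.1220) / (65.4637 + 8.4702) = 11.5813 / 73.9339 = 0.15664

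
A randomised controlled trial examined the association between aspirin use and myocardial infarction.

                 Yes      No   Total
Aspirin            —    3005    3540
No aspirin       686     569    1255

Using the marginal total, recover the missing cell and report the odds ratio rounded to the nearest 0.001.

The missing cell is in the exposed row: 3540 − 3005 = 535.
So a = 535, b = 3005, c = 686, d = 569.
OR = (a·d)/(b·c) = (535 × 569) / (3005 × 686) = 304415 / 2061430 = 0.14767

0.148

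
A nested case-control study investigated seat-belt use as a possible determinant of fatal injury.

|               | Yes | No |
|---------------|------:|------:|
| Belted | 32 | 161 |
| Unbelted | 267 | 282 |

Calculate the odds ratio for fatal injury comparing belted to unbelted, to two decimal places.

0.21

Cells: a = 32, b = 161, c = 267, d = 282.
OR = (a·d)/(b·c) = (32 × 282) / (161 × 267) = 9024 / 42987 = 0.20992
Exposure is associated with lower odds of fatal injury (OR = 0.21 < 1).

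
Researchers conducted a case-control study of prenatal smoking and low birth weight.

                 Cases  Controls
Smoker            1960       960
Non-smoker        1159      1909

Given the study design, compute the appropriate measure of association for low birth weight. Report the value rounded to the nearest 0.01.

Cells: a = 1960, b = 960, c = 1159, d = 1909.
This is a case-control study: participants were sampled on outcome status, so risks in the source population cannot be estimated directly — relative risk is not valid here. The odds ratio is the appropriate measure.
OR = (a·d)/(b·c) = (1960 × 1909) / (960 × 1159) = 3741640 / 1112640 = 3.36285

3.36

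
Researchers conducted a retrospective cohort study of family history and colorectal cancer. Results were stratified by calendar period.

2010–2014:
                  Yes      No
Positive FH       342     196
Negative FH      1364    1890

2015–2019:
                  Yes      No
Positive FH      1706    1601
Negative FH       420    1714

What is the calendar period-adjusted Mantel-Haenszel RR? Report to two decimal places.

2.14

RR_MH = Σ(aᵢ·n₀ᵢ/nᵢ) / Σ(cᵢ·n₁ᵢ/nᵢ), with n₁ᵢ = aᵢ+bᵢ (exposed), n₀ᵢ = cᵢ+dᵢ (unexposed), nᵢ = n₁ᵢ+n₀ᵢ.
Stratum 1 (2010–2014): n₁ = 538, n₀ = 3254, n = 3792; a·n₀/n = 342·3254/3792 = 293.4778; c·n₁/n = 1364·538/3792 = 193.5211
Stratum 2 (2015–2019): n₁ = 3307, n₀ = 2134, n = 5441; a·n₀/n = 1706·2134/5441 = 669.1057; c·n₁/n = 420·3307/5441 = 255.2729
RR_MH = (293.4778 + 669.1057) / (193.5211 + 255.2729) = 962.5835 / 448.7940 = 2.14482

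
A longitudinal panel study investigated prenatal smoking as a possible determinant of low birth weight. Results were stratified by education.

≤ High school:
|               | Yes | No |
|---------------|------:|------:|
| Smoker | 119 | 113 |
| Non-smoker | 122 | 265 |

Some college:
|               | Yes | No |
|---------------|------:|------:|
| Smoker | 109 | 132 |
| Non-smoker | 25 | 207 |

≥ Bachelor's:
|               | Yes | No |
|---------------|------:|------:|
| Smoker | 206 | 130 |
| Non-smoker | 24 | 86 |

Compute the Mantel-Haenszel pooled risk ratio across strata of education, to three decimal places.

2.334

RR_MH = Σ(aᵢ·n₀ᵢ/nᵢ) / Σ(cᵢ·n₁ᵢ/nᵢ), with n₁ᵢ = aᵢ+bᵢ (exposed), n₀ᵢ = cᵢ+dᵢ (unexposed), nᵢ = n₁ᵢ+n₀ᵢ.
Stratum 1 (≤ High school): n₁ = 232, n₀ = 387, n = 619; a·n₀/n = 119·387/619 = 74.3990; c·n₁/n = 122·232/619 = 45.7254
Stratum 2 (Some college): n₁ = 241, n₀ = 232, n = 473; a·n₀/n = 109·232/473 = 53.4630; c·n₁/n = 25·241/473 = 12.7378
Stratum 3 (≥ Bachelor's): n₁ = 336, n₀ = 110, n = 446; a·n₀/n = 206·110/446 = 50.8072; c·n₁/n = 24·336/446 = 18.0807
RR_MH = (74.3990 + 53.4630 + 50.8072) / (45.7254 + 12.7378 + 18.0807) = 178.6692 / 76.5439 = 2.33420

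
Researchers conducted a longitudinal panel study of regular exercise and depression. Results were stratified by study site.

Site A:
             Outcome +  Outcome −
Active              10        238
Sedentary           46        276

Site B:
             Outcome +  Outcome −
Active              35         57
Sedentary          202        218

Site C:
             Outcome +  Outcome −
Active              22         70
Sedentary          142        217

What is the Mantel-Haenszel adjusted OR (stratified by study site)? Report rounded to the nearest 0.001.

OR_MH = Σ(aᵢdᵢ/nᵢ) / Σ(bᵢcᵢ/nᵢ), where nᵢ is the stratum total.
Stratum 1 (Site A): n = 570; a·d/n = 10·276/570 = 4.8421; b·c/n = 238·46/570 = 19.2070
Stratum 2 (Site B): n = 512; a·d/n = 35·218/512 = 14.9023; b·c/n = 57·202/512 = 22.4883
Stratum 3 (Site C): n = 451; a·d/n = 22·217/451 = 10.5854; b·c/n = 70·142/451 = 22.0399
OR_MH = (4.8421 + 14.9023 + 10.5854) / (19.2070 + 22.4883 + 22.0399) = 30.3298 / 63.7352 = 0.47587

0.476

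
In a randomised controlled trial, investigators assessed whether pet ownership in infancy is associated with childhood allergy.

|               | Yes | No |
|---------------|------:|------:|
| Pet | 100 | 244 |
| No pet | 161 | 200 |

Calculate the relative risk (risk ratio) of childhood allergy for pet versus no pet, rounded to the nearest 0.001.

Cells: a = 100, b = 244, c = 161, d = 200.
Risk in exposed = 100/344 = 0.29070; risk in unexposed = 161/361 = 0.44598.
RR = 0.29070 / 0.44598 = 0.65181
The risk is 35% lower among the exposed than among the unexposed.

0.652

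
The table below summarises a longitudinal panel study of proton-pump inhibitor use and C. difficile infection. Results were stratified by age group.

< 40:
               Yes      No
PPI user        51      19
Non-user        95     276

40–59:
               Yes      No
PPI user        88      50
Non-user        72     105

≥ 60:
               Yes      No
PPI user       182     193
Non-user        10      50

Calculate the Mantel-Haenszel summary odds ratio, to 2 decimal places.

OR_MH = Σ(aᵢdᵢ/nᵢ) / Σ(bᵢcᵢ/nᵢ), where nᵢ is the stratum total.
Stratum 1 (< 40): n = 441; a·d/n = 51·276/441 = 31.9184; b·c/n = 19·95/441 = 4.0930
Stratum 2 (40–59): n = 315; a·d/n = 88·105/315 = 29.3333; b·c/n = 50·72/315 = 11.4286
Stratum 3 (≥ 60): n = 435; a·d/n = 182·50/435 = 20.9195; b·c/n = 193·10/435 = 4.4368
OR_MH = (31.9184 + 29.3333 + 20.9195) / (4.0930 + 11.4286 + 4.4368) = 82.1712 / 19.9583 = 4.11714

4.12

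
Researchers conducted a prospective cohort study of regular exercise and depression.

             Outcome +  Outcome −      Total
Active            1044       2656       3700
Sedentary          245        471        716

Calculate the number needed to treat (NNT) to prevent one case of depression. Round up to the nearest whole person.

Risk in treated group = 1044/3700 = 0.28216; risk in control = 245/716 = 0.34218.
Absolute risk reduction = 0.34218 − 0.28216 = 0.06002
NNT = 1 / ARR = 1 / 0.06002 = 16.662 → round up → 17

17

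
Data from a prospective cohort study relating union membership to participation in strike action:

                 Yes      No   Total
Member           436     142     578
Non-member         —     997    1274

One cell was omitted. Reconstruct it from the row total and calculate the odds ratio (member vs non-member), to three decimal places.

The missing cell is in the unexposed row: 1274 − 997 = 277.
So a = 436, b = 142, c = 277, d = 997.
OR = (a·d)/(b·c) = (436 × 997) / (142 × 277) = 434692 / 39334 = 11.05130

11.051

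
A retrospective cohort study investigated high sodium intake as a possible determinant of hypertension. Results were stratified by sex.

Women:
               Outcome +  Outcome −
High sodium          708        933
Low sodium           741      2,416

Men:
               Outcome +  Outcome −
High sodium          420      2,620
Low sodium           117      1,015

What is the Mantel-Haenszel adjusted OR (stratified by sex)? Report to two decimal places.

OR_MH = Σ(aᵢdᵢ/nᵢ) / Σ(bᵢcᵢ/nᵢ), where nᵢ is the stratum total.
Stratum 1 (Women): n = 4798; a·d/n = 708·2416/4798 = 356.5085; b·c/n = 933·741/4798 = 144.0919
Stratum 2 (Men): n = 4172; a·d/n = 420·1015/4172 = 102.1812; b·c/n = 2620·117/4172 = 73.4756
OR_MH = (356.5085 + 102.1812) / (144.0919 + 73.4756) = 458.6898 / 217.5675 = 2.10826

2.11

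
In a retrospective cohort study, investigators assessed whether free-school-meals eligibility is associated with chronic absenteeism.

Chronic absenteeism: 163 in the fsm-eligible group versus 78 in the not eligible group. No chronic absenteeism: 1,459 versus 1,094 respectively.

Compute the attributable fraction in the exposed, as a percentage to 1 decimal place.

33.8

From the description: a = 163, b = 1459, c = 78, d = 1094.
Risk in exposed = 163/1622 = 0.10049; risk in unexposed = 78/1172 = 0.06655.
RR = 0.10049/0.06655 = 1.50998
AR% = (RR − 1)/RR × 100 = (1.50998 − 1)/1.50998 × 100 = 33.7737%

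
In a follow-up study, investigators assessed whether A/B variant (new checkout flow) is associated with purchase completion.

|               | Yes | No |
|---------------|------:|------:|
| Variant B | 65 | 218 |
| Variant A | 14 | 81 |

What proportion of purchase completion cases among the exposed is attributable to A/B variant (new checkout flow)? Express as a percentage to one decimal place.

35.8

Cells: a = 65, b = 218, c = 14, d = 81.
Risk in exposed = 65/283 = 0.22968; risk in unexposed = 14/95 = 0.14737.
RR = 0.22968/0.14737 = 1.55856
AR% = (RR − 1)/RR × 100 = (1.55856 − 1)/1.55856 × 100 = 35.8381%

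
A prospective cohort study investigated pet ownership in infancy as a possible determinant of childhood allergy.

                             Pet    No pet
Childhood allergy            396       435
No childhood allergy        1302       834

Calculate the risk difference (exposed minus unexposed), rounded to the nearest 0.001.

Reading the table with exposure as columns: a = 396 (Pet, case), b = 1302 (Pet, non-case), c = 435 (No pet, case), d = 834.
Risk in exposed = 396/1698 = 0.233216; risk in unexposed = 435/1269 = 0.342790.
Risk difference = 0.233216 − 0.342790 = -0.109574

-0.110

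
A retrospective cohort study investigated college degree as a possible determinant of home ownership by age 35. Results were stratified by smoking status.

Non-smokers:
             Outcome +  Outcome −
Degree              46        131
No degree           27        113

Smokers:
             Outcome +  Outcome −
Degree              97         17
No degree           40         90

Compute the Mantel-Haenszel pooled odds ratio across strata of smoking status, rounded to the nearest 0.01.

OR_MH = Σ(aᵢdᵢ/nᵢ) / Σ(bᵢcᵢ/nᵢ), where nᵢ is the stratum total.
Stratum 1 (Non-smokers): n = 317; a·d/n = 46·113/317 = 16.3975; b·c/n = 131·27/317 = 11.1577
Stratum 2 (Smokers): n = 244; a·d/n = 97·90/244 = 35.7787; b·c/n = 17·40/244 = 2.7869
OR_MH = (16.3975 + 35.7787) / (11.1577 + 2.7869) = 52.1762 / 13.9446 = 3.74167

3.74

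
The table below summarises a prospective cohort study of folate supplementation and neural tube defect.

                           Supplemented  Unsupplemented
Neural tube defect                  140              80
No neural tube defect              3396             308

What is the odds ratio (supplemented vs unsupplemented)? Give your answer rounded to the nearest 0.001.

0.159

Reading the table with exposure as columns: a = 140 (Supplemented, case), b = 3396 (Supplemented, non-case), c = 80 (Unsupplemented, case), d = 308.
OR = (a·d)/(b·c) = (140 × 308) / (3396 × 80) = 43120 / 271680 = 0.15872
Exposure is associated with lower odds of neural tube defect (OR = 0.16 < 1).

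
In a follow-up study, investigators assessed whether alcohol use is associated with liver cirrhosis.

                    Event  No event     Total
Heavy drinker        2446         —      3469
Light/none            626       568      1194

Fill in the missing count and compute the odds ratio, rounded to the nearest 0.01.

The missing cell is in the exposed row: 3469 − 2446 = 1023.
So a = 2446, b = 1023, c = 626, d = 568.
OR = (a·d)/(b·c) = (2446 × 568) / (1023 × 626) = 1389328 / 640398 = 2.16948

2.17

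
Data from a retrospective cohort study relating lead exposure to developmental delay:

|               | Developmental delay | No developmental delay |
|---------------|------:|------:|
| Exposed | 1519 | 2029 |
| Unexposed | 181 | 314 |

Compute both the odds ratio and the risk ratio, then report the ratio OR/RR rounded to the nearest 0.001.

1.109

Cells: a = 1519, b = 2029, c = 181, d = 314.
OR = (1519·314)/(2029·181) = 476966/367249 = 1.29875
Risk in exposed = 1519/3548 = 0.42813; risk in unexposed = 181/495 = 0.36566; RR = 1.17085
OR/RR = 1.29875 / 1.17085 = 1.10924
The outcome is not rare, so the OR lies further from 1 than the RR.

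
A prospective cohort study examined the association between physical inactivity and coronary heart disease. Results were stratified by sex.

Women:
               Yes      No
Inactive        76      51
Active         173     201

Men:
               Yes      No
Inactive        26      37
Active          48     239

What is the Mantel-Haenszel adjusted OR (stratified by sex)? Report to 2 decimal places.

OR_MH = Σ(aᵢdᵢ/nᵢ) / Σ(bᵢcᵢ/nᵢ), where nᵢ is the stratum total.
Stratum 1 (Women): n = 501; a·d/n = 76·201/501 = 30.4910; b·c/n = 51·173/501 = 17.6108
Stratum 2 (Men): n = 350; a·d/n = 26·239/350 = 17.7543; b·c/n = 37·48/350 = 5.0743
OR_MH = (30.4910 + 17.7543) / (17.6108 + 5.0743) = 48.2453 / 22.6851 = 2.12674

2.13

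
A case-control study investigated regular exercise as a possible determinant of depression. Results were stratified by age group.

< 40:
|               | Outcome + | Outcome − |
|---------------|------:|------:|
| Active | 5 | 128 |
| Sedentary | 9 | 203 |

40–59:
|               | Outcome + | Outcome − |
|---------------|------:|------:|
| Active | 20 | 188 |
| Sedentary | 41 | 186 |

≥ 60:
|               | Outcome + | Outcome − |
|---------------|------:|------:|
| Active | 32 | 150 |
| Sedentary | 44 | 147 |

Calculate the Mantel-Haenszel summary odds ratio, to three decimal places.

OR_MH = Σ(aᵢdᵢ/nᵢ) / Σ(bᵢcᵢ/nᵢ), where nᵢ is the stratum total.
Stratum 1 (< 40): n = 345; a·d/n = 5·203/345 = 2.9420; b·c/n = 128·9/345 = 3.3391
Stratum 2 (40–59): n = 435; a·d/n = 20·186/435 = 8.5517; b·c/n = 188·41/435 = 17.7195
Stratum 3 (≥ 60): n = 373; a·d/n = 32·147/373 = 12.6113; b·c/n = 150·44/373 = 17.6944
OR_MH = (2.9420 + 8.5517 + 12.6113) / (3.3391 + 17.7195 + 17.6944) = 24.1050 / 38.7530 = 0.62202

0.622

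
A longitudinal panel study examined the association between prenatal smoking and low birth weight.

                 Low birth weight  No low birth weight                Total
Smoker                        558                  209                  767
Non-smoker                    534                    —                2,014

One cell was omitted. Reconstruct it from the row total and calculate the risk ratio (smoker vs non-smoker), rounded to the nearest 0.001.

The missing cell is in the unexposed row: 2014 − 534 = 1480.
So a = 558, b = 209, c = 534, d = 1480.
RR = [a/(a+b)] / [c/(c+d)] = (558/767) / (534/2014) = 0.72751/0.26514 = 2.74383

2.744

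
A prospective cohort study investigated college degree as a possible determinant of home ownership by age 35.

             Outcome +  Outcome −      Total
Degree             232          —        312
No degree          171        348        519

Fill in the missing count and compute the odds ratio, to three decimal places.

5.902

The missing cell is in the exposed row: 312 − 232 = 80.
So a = 232, b = 80, c = 171, d = 348.
OR = (a·d)/(b·c) = (232 × 348) / (80 × 171) = 80736 / 13680 = 5.90175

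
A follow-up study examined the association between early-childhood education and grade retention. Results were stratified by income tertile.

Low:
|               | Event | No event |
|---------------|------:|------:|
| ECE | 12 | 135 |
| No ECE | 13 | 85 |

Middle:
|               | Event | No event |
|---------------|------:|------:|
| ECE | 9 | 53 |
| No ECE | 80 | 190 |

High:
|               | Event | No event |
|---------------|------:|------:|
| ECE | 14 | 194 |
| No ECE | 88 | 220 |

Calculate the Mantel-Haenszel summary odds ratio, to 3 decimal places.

0.288

OR_MH = Σ(aᵢdᵢ/nᵢ) / Σ(bᵢcᵢ/nᵢ), where nᵢ is the stratum total.
Stratum 1 (Low): n = 245; a·d/n = 12·85/245 = 4.1633; b·c/n = 135·13/245 = 7.1633
Stratum 2 (Middle): n = 332; a·d/n = 9·190/332 = 5.1506; b·c/n = 53·80/332 = 12.7711
Stratum 3 (High): n = 516; a·d/n = 14·220/516 = 5.9690; b·c/n = 194·88/516 = 33.0853
OR_MH = (4.1633 + 5.1506 + 5.9690) / (7.1633 + 12.7711 + 33.0853) = 15.2829 / 53.0196 = 0.28825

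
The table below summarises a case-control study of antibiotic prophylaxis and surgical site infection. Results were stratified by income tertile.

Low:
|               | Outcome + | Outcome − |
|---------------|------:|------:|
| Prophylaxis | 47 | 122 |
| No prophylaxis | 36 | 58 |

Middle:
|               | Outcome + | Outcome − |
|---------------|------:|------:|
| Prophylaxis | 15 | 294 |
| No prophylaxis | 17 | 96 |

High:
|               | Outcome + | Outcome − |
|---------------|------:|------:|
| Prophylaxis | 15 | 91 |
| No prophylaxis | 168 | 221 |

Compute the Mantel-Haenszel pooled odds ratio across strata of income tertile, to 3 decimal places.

OR_MH = Σ(aᵢdᵢ/nᵢ) / Σ(bᵢcᵢ/nᵢ), where nᵢ is the stratum total.
Stratum 1 (Low): n = 263; a·d/n = 47·58/263 = 10.3650; b·c/n = 122·36/263 = 16.6996
Stratum 2 (Middle): n = 422; a·d/n = 15·96/422 = 3.4123; b·c/n = 294·17/422 = 11.8436
Stratum 3 (High): n = 495; a·d/n = 15·221/495 = 6.6970; b·c/n = 91·168/495 = 30.8848
OR_MH = (10.3650 + 3.4123 + 6.6970) / (16.6996 + 11.8436 + 30.8848) = 20.4743 / 59.4281 = 0.34452

0.345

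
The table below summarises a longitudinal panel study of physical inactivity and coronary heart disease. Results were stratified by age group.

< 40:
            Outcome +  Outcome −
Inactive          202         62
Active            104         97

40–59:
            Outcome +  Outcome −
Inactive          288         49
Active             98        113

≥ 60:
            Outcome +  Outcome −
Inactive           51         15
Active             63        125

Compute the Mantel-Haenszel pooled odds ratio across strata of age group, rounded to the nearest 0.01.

4.81

OR_MH = Σ(aᵢdᵢ/nᵢ) / Σ(bᵢcᵢ/nᵢ), where nᵢ is the stratum total.
Stratum 1 (< 40): n = 465; a·d/n = 202·97/465 = 42.1376; b·c/n = 62·104/465 = 13.8667
Stratum 2 (40–59): n = 548; a·d/n = 288·113/548 = 59.3869; b·c/n = 49·98/548 = 8.7628
Stratum 3 (≥ 60): n = 254; a·d/n = 51·125/254 = 25.0984; b·c/n = 15·63/254 = 3.7205
OR_MH = (42.1376 + 59.3869 + 25.0984) / (13.8667 + 8.7628 + 3.7205) = 126.6229 / 26.3499 = 4.80544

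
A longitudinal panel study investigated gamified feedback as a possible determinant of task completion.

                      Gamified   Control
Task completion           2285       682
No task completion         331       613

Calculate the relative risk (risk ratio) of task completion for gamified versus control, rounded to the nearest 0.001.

Reading the table with exposure as columns: a = 2285 (Gamified, case), b = 331 (Gamified, non-case), c = 682 (Control, case), d = 613.
Risk in exposed = 2285/2616 = 0.87347; risk in unexposed = 682/1295 = 0.52664.
RR = 0.87347 / 0.52664 = 1.65857
The risk among the exposed is 1.66 times that among the unexposed.

1.659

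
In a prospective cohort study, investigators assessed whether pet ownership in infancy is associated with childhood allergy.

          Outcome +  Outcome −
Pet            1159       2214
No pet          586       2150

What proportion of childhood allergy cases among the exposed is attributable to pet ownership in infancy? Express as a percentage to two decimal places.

37.67

Cells: a = 1159, b = 2214, c = 586, d = 2150.
Risk in exposed = 1159/3373 = 0.34361; risk in unexposed = 586/2736 = 0.21418.
RR = 0.34361/0.21418 = 1.60430
AR% = (RR − 1)/RR × 100 = (1.60430 − 1)/1.60430 × 100 = 37.6675%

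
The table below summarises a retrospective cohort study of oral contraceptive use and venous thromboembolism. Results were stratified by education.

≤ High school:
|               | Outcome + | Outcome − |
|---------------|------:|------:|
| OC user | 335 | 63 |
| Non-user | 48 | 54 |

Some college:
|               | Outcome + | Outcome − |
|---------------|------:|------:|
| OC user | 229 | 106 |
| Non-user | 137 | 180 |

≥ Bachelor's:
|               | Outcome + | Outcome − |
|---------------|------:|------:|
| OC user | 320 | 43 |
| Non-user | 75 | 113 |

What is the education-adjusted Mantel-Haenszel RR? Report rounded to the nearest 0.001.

1.828

RR_MH = Σ(aᵢ·n₀ᵢ/nᵢ) / Σ(cᵢ·n₁ᵢ/nᵢ), with n₁ᵢ = aᵢ+bᵢ (exposed), n₀ᵢ = cᵢ+dᵢ (unexposed), nᵢ = n₁ᵢ+n₀ᵢ.
Stratum 1 (≤ High school): n₁ = 398, n₀ = 102, n = 500; a·n₀/n = 335·102/500 = 68.3400; c·n₁/n = 48·398/500 = 38.2080
Stratum 2 (Some college): n₁ = 335, n₀ = 317, n = 652; a·n₀/n = 229·317/652 = 111.3390; c·n₁/n = 137·335/652 = 70.3911
Stratum 3 (≥ Bachelor's): n₁ = 363, n₀ = 188, n = 551; a·n₀/n = 320·188/551 = 109.1833; c·n₁/n = 75·363/551 = 49.4102
RR_MH = (68.3400 + 111.3390 + 109.1833) / (38.2080 + 70.3911 + 49.4102) = 288.8623 / 158.0093 = 1.82813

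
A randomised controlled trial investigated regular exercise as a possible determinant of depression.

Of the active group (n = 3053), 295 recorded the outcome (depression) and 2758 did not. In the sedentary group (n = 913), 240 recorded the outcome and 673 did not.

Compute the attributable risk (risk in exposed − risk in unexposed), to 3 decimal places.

From the description: a = 295, b = 2758, c = 240, d = 673.
Risk in exposed = 295/3053 = 0.096626; risk in unexposed = 240/913 = 0.262870.
Risk difference = 0.096626 − 0.262870 = -0.166243

-0.166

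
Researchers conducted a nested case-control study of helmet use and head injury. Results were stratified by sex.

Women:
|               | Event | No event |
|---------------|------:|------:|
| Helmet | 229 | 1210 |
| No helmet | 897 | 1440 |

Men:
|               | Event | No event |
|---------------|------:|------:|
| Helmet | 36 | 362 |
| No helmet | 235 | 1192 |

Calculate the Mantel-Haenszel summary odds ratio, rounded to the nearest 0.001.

0.332

OR_MH = Σ(aᵢdᵢ/nᵢ) / Σ(bᵢcᵢ/nᵢ), where nᵢ is the stratum total.
Stratum 1 (Women): n = 3776; a·d/n = 229·1440/3776 = 87.3305; b·c/n = 1210·897/3776 = 287.4391
Stratum 2 (Men): n = 1825; a·d/n = 36·1192/1825 = 23.5134; b·c/n = 362·235/1825 = 46.6137
OR_MH = (87.3305 + 23.5134) / (287.4391 + 46.6137) = 110.8439 / 334.0528 = 0.33182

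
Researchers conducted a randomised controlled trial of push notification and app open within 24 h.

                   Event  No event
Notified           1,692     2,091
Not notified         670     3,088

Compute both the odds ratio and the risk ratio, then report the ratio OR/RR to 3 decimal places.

1.487

Cells: a = 1692, b = 2091, c = 670, d = 3088.
OR = (1692·3088)/(2091·670) = 5224896/1400970 = 3.72948
Risk in exposed = 1692/3783 = 0.44726; risk in unexposed = 670/3758 = 0.17829; RR = 2.50868
OR/RR = 3.72948 / 2.50868 = 1.48663
The outcome is not rare, so the OR lies further from 1 than the RR.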